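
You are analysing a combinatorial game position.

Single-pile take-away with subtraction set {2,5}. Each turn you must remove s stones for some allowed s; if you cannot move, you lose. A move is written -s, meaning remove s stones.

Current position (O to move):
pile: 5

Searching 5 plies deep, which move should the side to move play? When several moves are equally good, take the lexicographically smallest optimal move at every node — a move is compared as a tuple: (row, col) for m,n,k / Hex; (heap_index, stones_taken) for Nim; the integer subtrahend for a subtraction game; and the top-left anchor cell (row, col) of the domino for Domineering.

O's best at [5]: -5

ply 1, O at 5 | -2=-1→3; -5=+1→0*
ply 2: 0 is terminal -1 (X); from 5 depth 5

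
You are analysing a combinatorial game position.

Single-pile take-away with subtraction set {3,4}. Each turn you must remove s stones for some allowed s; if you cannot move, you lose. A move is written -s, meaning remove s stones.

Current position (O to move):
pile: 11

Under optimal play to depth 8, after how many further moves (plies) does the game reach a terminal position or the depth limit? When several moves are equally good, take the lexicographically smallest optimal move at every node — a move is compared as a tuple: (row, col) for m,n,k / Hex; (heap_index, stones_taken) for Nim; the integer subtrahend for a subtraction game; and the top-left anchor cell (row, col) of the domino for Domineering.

ply 1, O at 11 | -3=+1→8*; -4=+1→7
ply 2, X at 8 | -3=-1→5*; -4=-1→4
ply 3, O at 5 | -3=+1→2*; -4=+1→1
ply 4: 2 is terminal -1 (X); from 11 depth 8

PV length from [11]: 3 plies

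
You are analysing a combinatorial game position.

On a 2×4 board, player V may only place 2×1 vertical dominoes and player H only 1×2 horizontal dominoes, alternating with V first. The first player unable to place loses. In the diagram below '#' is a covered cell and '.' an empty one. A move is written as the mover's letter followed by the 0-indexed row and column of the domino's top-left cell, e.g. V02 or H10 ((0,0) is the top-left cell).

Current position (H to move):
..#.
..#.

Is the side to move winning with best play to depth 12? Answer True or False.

[..#./..#.] H move#1: H00:+1/###./..#.*, H10:+1/..#./###.
[###./..#.] V move#2: V03:-1/####/..##*
[####/..##] H move#3: H10:+1/####/####*
[####/####] end (terminal -1, V#4); searched ..#./..#. to 12

H winning at [..#./..#.]: True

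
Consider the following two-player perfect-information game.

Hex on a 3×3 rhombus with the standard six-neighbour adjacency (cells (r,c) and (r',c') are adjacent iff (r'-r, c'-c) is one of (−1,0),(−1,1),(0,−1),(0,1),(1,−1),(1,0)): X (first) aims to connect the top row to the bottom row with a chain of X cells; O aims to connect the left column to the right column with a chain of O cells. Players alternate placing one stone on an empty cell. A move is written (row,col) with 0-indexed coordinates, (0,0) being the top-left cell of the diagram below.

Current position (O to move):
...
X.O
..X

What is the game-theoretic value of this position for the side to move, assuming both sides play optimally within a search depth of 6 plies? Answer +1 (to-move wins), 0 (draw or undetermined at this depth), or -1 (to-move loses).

value(.../X.O/..X, O) = +1

[.../X.O/..X] O move#1: (0,0):-1/O../X.O/..X, (0,1):-1/.O./X.O/..X, (0,2):-1/..O/X.O/..X, (1,1):-1/.../XOO/..X, (2,0):+1/.../X.O/O.X*, (2,1):-1/.../X.O/.OX
[.../X.O/O.X] X move#2: (0,0):-1/X../X.O/O.X*, (0,1):-1/.X./X.O/O.X, (0,2):-1/..X/X.O/O.X, (1,1):-1/.../XXO/O.X, (2,1):-1/.../X.O/OXX
[X../X.O/O.X] O move#3: (0,1):+1/XO./X.O/O.X*, (0,2):+1/X.O/X.O/O.X, (1,1):+1/X../XOO/O.X, (2,1):+1/X../X.O/OOX
[XO./X.O/O.X] X move#4: (0,2):-1/XOX/X.O/O.X*, (1,1):-1/XO./XXO/O.X, (2,1):-1/XO./X.O/OXX
[XOX/X.O/O.X] O move#5: (1,1):+1/XOX/XOO/O.X*, (2,1):+1/XOX/X.O/OOX
[XOX/XOO/O.X] end (terminal -1, X#6); searched .../X.O/..X to 6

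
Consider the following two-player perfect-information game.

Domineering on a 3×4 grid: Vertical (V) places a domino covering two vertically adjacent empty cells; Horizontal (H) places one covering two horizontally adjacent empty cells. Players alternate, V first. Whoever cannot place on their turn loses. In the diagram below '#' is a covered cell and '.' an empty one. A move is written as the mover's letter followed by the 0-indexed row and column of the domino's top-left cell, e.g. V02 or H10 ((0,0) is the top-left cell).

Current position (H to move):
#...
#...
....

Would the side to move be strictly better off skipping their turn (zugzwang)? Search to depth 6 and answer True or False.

zugzwang(#.../#.../...., H) = False

p1 H@[#.../#.../....]: H01[###./#.../....]-1 H02[#.##/#.../....]-1 H11[#.../###./....]+1* H12[#.../#.##/....]+1 H20[#.../#.../##..]-1 H21[#.../#.../.##.]-1 H22[#.../#.../..##]-1
p2 V@[#.../###./....]: V03[#..#/####/....]-1* V13[#.../####/...#]-1
p3 H@[#..#/####/....]: H01[####/####/....]+1* H20[#..#/####/##..]+1 H21[#..#/####/.##.]+1 H22[#..#/####/..##]+1
p4 V@[####/####/....] terminal -1; root [#.../#.../....] d6
pass branch (V moves first from the same position):
  | p1 V@[#.../#.../....]: V01[##../##../....]-1 V02[#.#./#.#./....]+1* V03[#..#/#..#/....]-1 V11[#.../##../.#..]-1 V12[#.../#.#./..#.]+1 V13[#.../#..#/...#]-1
  | p2 H@[#.#./#.#./....]: H20[#.#./#.#./##..]-1* H21[#.#./#.#./.##.]-1 H22[#.#./#.#./..##]-1
  | p3 V@[#.#./#.#./##..]: V01[###./###./##..]+1* V03[#.##/#.##/##..]+1 V13[#.#./#.##/##.#]+1
  | p4 H@[###./###./##..]: H22[###./###./####]-1*
  | p5 V@[###./###./####]: V03[####/####/####]+1*
  | p6 H@[####/####/####] terminal -1; root [#.../#.../....] d6
H moving scores +1; H passing scores -1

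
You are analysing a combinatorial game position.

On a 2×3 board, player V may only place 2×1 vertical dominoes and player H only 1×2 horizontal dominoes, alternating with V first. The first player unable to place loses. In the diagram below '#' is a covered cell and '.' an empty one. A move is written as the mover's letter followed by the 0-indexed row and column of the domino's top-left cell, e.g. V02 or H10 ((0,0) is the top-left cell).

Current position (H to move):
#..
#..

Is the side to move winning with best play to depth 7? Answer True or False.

H winning at [#../#..]: True

p1 H@[#../#..]: H01[###/#..]+1* H11[#../###]+1
p2 V@[###/#..] terminal -1; root [#../#..] d7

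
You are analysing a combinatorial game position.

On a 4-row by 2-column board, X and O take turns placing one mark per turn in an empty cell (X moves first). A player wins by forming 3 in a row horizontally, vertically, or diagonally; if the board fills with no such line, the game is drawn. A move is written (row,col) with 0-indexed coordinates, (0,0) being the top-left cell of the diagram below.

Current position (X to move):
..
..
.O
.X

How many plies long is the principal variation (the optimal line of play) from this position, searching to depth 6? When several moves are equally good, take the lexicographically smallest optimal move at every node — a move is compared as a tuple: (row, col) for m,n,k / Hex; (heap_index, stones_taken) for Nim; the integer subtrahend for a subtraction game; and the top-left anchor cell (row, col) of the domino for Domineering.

p1 X@[../../.O/.X]: (0,0)[X./../.O/.X]+0* (0,1)[.X/../.O/.X]+0 (1,0)[../X./.O/.X]+0 (1,1)[../.X/.O/.X]+0 (2,0)[../../XO/.X]+0 (3,0)[../../.O/XX]+0
p2 O@[X./../.O/.X]: (0,1)[XO/../.O/.X]+0* (1,0)[X./O./.O/.X]+0 (1,1)[X./.O/.O/.X]+0 (2,0)[X./../OO/.X]+0 (3,0)[X./../.O/OX]+0
p3 X@[XO/../.O/.X]: (1,0)[XO/X./.O/.X]-1 (1,1)[XO/.X/.O/.X]+0* (2,0)[XO/../XO/.X]-1 (3,0)[XO/../.O/XX]-1
p4 O@[XO/.X/.O/.X]: (1,0)[XO/OX/.O/.X]+0* (2,0)[XO/.X/OO/.X]+0 (3,0)[XO/.X/.O/OX]+0
p5 X@[XO/OX/.O/.X]: (2,0)[XO/OX/XO/.X]+0* (3,0)[XO/OX/.O/XX]+0
p6 O@[XO/OX/XO/.X]: (3,0)[XO/OX/XO/OX]+0*
p7 X@[XO/OX/XO/OX] terminal +0; root [../../.O/.X] d6

PV length from [../../.O/.X]: 6 plies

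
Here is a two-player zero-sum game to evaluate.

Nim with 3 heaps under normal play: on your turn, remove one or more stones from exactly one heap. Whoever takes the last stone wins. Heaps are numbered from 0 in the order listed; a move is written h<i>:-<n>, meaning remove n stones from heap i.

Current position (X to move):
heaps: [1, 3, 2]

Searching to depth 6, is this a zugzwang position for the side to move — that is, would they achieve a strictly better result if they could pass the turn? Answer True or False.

ply 1, X at (1,3,2) | h0:-1=-1→(0,3,2)*; h1:-1=-1→(1,2,2); h1:-2=-1→(1,1,2); h1:-3=-1→(1,0,2); h2:-1=-1→(1,3,1); h2:-2=-1→(1,3,0)
ply 2, O at (0,3,2) | h1:-1=+1→(0,2,2)*; h1:-2=-1→(0,1,2); h1:-3=-1→(0,0,2); h2:-1=-1→(0,3,1); h2:-2=-1→(0,3,0)
ply 3, X at (0,2,2) | h1:-1=-1→(0,1,2)*; h1:-2=-1→(0,0,2); h2:-1=-1→(0,2,1); h2:-2=-1→(0,2,0)
ply 4, O at (0,1,2) | h1:-1=-1→(0,0,2); h2:-1=+1→(0,1,1)*; h2:-2=-1→(0,1,0)
ply 5, X at (0,1,1) | h1:-1=-1→(0,0,1)*; h2:-1=-1→(0,1,0)
ply 6, O at (0,0,1) | h2:-1=+1→(0,0,0)*
ply 7: (0,0,0) is terminal -1 (X); from (1,3,2) depth 6
pass branch (O moves first from the same position):
  | ply 1, O at (1,3,2) | h0:-1=-1→(0,3,2)*; h1:-1=-1→(1,2,2); h1:-2=-1→(1,1,2); h1:-3=-1→(1,0,2); h2:-1=-1→(1,3,1); h2:-2=-1→(1,3,0)
  | ply 2, X at (0,3,2) | h1:-1=+1→(0,2,2)*; h1:-2=-1→(0,1,2); h1:-3=-1→(0,0,2); h2:-1=-1→(0,3,1); h2:-2=-1→(0,3,0)
  | ply 3, O at (0,2,2) | h1:-1=-1→(0,1,2)*; h1:-2=-1→(0,0,2); h2:-1=-1→(0,2,1); h2:-2=-1→(0,2,0)
  | ply 4, X at (0,1,2) | h1:-1=-1→(0,0,2); h2:-1=+1→(0,1,1)*; h2:-2=-1→(0,1,0)
  | ply 5, O at (0,1,1) | h1:-1=-1→(0,0,1)*; h2:-1=-1→(0,1,0)
  | ply 6, X at (0,0,1) | h2:-1=+1→(0,0,0)*
  | ply 7: (0,0,0) is terminal -1 (O); from (1,3,2) depth 6
X moving scores -1; X passing scores +1

zugzwang((1,3,2), X) = True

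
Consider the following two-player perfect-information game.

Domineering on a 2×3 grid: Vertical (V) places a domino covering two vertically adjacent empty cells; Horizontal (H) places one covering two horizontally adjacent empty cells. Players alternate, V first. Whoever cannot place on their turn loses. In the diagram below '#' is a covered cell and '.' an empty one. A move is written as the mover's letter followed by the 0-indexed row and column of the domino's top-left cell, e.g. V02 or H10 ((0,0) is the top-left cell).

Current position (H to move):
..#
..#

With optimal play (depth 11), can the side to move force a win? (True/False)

H winning at [..#/..#]: True

ply 1, H at ..#/..# | H00=+1→###/..#*; H10=+1→..#/###
ply 2: ###/..# is terminal -1 (V); from ..#/..# depth 11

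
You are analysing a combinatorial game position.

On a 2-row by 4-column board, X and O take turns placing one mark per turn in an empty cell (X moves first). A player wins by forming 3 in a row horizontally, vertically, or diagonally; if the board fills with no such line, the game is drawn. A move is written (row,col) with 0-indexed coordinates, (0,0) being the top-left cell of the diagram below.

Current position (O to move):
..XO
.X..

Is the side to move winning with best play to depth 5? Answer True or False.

p1 O@[..XO/.X..]: (0,0)[O.XO/.X..]-1 (0,1)[.OXO/.X..]-1 (1,0)[..XO/OX..]+0* (1,2)[..XO/.XO.]+0 (1,3)[..XO/.X.O]+0
p2 X@[..XO/OX..]: (0,0)[X.XO/OX..]+0* (0,1)[.XXO/OX..]+0 (1,2)[..XO/OXX.]+0 (1,3)[..XO/OX.X]+0
p3 O@[X.XO/OX..]: (0,1)[XOXO/OX..]+0* (1,2)[X.XO/OXO.]-1 (1,3)[X.XO/OX.O]-1
p4 X@[XOXO/OX..]: (1,2)[XOXO/OXX.]+0* (1,3)[XOXO/OX.X]+0
p5 O@[XOXO/OXX.]: (1,3)[XOXO/OXXO]+0*
p6 X@[XOXO/OXXO] terminal +0; root [..XO/.X..] d5

O winning at [..XO/.X..]: False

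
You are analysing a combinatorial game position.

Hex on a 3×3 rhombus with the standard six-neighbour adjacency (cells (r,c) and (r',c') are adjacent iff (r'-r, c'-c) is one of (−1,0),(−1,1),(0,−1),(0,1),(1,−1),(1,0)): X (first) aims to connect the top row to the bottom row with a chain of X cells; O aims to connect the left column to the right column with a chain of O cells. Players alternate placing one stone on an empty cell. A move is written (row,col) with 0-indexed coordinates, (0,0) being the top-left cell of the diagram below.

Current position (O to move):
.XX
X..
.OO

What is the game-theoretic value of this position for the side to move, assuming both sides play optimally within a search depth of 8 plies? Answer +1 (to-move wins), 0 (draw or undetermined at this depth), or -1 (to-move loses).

value(.XX/X../.OO, O) = +1

[.XX/X../.OO] O move#1: (0,0):-1/OXX/X../.OO, (1,1):-1/.XX/XO./.OO, (1,2):-1/.XX/X.O/.OO, (2,0):+1/.XX/X../OOO*
[.XX/X../OOO] end (terminal -1, X#2); searched .XX/X../.OO to 8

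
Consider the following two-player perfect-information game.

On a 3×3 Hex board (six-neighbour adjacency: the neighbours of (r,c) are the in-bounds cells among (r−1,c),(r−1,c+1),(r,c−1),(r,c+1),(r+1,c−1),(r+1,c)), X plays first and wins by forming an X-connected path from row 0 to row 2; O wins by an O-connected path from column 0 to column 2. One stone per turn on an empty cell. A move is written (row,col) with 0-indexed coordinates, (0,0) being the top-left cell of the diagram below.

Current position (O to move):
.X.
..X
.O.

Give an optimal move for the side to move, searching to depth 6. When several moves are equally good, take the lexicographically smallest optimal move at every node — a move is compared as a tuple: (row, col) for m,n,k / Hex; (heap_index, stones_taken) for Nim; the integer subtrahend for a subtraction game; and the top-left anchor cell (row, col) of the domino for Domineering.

O's best at [.X./..X/.O.]: (1,1)

[.X./..X/.O.] O move#1: (0,0):-1/OX./..X/.O., (0,2):-1/.XO/..X/.O., (1,0):-1/.X./O.X/.O., (1,1):+1/.X./.OX/.O.*, (2,0):-1/.X./..X/OO., (2,2):-1/.X./..X/.OO
[.X./.OX/.O.] X move#2: (0,0):-1/XX./.OX/.O.*, (0,2):-1/.XX/.OX/.O., (1,0):-1/.X./XOX/.O., (2,0):-1/.X./.OX/XO., (2,2):-1/.X./.OX/.OX
[XX./.OX/.O.] O move#3: (0,2):+1/XXO/.OX/.O.*, (1,0):+1/XX./OOX/.O., (2,0):+1/XX./.OX/OO., (2,2):+1/XX./.OX/.OO
[XXO/.OX/.O.] X move#4: (1,0):-1/XXO/XOX/.O.*, (2,0):-1/XXO/.OX/XO., (2,2):-1/XXO/.OX/.OX
[XXO/XOX/.O.] O move#5: (2,0):+1/XXO/XOX/OO.*, (2,2):-1/XXO/XOX/.OO
[XXO/XOX/OO.] end (terminal -1, X#6); searched .X./..X/.O. to 6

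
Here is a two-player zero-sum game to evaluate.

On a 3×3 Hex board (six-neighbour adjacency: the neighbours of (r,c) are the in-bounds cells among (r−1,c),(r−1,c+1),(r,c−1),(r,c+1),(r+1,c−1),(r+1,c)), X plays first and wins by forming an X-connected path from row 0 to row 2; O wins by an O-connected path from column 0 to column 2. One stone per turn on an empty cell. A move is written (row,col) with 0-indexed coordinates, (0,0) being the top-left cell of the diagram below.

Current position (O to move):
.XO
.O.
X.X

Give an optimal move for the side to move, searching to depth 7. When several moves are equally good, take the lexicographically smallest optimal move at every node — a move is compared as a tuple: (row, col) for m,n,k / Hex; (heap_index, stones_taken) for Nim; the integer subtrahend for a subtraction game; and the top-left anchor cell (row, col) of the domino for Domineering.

[.XO/.O./X.X] O move#1: (0,0):-1/OXO/.O./X.X, (1,0):+1/.XO/OO./X.X*, (1,2):-1/.XO/.OO/X.X, (2,1):-1/.XO/.O./XOX
[.XO/OO./X.X] end (terminal -1, X#2); searched .XO/.O./X.X to 7

O's best at [.XO/.O./X.X]: (1,0)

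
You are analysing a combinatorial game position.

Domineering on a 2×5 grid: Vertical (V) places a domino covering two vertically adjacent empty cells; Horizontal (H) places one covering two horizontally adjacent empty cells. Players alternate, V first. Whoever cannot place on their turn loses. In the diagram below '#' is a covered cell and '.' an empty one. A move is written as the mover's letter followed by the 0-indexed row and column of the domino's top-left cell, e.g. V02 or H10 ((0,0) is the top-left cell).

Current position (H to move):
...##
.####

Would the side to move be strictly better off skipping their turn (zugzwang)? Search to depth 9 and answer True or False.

zugzwang(...##/.####, H) = False

[...##/.####] H move#1: H00:+1/##.##/.####*, H01:-1/.####/.####
[##.##/.####] end (terminal -1, V#2); searched ...##/.#### to 9
pass branch (V moves first from the same position):
  | [...##/.####] V move#1: V00:-1/#..##/#####*
  | [#..##/#####] H move#2: H01:+1/#####/#####*
  | [#####/#####] end (terminal -1, V#3); searched ...##/.#### to 9
H moving scores +1; H passing scores +1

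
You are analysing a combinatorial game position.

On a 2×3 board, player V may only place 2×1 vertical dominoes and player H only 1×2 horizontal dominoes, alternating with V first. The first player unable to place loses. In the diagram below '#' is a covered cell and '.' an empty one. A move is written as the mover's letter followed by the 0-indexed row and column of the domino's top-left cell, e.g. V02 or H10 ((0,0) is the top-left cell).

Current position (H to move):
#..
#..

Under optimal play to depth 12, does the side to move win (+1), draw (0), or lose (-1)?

ply 1, H at #../#.. | H01=+1→###/#..*; H11=+1→#../###
ply 2: ###/#.. is terminal -1 (V); from #../#.. depth 12

value(#../#.., H) = +1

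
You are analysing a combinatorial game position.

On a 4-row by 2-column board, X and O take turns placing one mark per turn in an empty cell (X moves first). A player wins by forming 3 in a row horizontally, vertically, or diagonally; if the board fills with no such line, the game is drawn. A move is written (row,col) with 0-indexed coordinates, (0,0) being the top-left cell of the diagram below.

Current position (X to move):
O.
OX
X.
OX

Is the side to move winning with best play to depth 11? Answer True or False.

p1 X@[O./OX/X./OX]: (0,1)[OX/OX/X./OX]+0 (2,1)[O./OX/XX/OX]+1*
p2 O@[O./OX/XX/OX] terminal -1; root [O./OX/X./OX] d11

X winning at [O./OX/X./OX]: True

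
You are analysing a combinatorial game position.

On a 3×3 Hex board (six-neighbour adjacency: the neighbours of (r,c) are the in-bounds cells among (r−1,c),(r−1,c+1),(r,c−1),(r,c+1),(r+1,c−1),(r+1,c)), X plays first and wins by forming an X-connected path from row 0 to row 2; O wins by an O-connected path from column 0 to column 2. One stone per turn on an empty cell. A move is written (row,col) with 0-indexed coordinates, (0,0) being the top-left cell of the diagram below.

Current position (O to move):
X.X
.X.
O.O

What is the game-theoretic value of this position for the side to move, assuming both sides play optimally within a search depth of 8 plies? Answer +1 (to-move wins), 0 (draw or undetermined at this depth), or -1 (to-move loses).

value(X.X/.X./O.O, O) = +1

[X.X/.X./O.O] O move#1: (0,1):-1/XOX/.X./O.O, (1,0):-1/X.X/OX./O.O, (1,2):-1/X.X/.XO/O.O, (2,1):+1/X.X/.X./OOO*
[X.X/.X./OOO] end (terminal -1, X#2); searched X.X/.X./O.O to 8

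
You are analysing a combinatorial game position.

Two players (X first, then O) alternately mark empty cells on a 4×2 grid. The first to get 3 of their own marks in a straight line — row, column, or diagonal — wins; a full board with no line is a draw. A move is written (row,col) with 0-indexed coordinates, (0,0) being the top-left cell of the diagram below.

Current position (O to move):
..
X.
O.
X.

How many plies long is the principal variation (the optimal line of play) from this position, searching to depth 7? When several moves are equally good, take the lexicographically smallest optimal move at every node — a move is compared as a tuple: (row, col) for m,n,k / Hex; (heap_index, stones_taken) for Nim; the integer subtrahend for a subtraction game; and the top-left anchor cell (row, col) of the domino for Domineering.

PV length from [../X./O./X.]: 5 plies

p1 O@[../X./O./X.]: (0,0)[O./X./O./X.]+0* (0,1)[.O/X./O./X.]+0 (1,1)[../XO/O./X.]+0 (2,1)[../X./OO/X.]+0 (3,1)[../X./O./XO]+0
p2 X@[O./X./O./X.]: (0,1)[OX/X./O./X.]+0* (1,1)[O./XX/O./X.]+0 (2,1)[O./X./OX/X.]+0 (3,1)[O./X./O./XX]+0
p3 O@[OX/X./O./X.]: (1,1)[OX/XO/O./X.]+0* (2,1)[OX/X./OO/X.]+0 (3,1)[OX/X./O./XO]+0
p4 X@[OX/XO/O./X.]: (2,1)[OX/XO/OX/X.]+0* (3,1)[OX/XO/O./XX]+0
p5 O@[OX/XO/OX/X.]: (3,1)[OX/XO/OX/XO]+0*
p6 X@[OX/XO/OX/XO] terminal +0; root [../X./O./X.] d7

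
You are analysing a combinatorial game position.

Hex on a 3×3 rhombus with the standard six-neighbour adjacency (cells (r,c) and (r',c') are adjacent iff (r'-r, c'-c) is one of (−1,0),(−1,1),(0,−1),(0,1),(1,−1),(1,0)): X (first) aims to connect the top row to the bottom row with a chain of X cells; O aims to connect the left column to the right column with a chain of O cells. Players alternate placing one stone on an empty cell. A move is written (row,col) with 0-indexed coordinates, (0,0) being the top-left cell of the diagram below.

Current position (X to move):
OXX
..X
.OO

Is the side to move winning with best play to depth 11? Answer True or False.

X winning at [OXX/..X/.OO]: True

ply 1, X at OXX/..X/.OO | (1,0)=-1→OXX/X.X/.OO; (1,1)=-1→OXX/.XX/.OO; (2,0)=+1→OXX/..X/XOO*
ply 2, O at OXX/..X/XOO | (1,0)=-1→OXX/O.X/XOO*; (1,1)=-1→OXX/.OX/XOO
ply 3, X at OXX/O.X/XOO | (1,1)=+1→OXX/OXX/XOO*
ply 4: OXX/OXX/XOO is terminal -1 (O); from OXX/..X/.OO depth 11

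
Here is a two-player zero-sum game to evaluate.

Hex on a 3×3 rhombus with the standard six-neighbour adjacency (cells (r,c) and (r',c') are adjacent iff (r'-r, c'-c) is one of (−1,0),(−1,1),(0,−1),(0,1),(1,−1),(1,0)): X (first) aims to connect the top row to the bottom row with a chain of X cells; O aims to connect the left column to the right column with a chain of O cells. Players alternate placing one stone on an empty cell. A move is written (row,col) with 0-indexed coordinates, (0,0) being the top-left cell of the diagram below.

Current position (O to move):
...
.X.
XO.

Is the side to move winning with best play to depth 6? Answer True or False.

O winning at [.../.X./XO.]: False

ply 1, O at .../.X./XO. | (0,0)=-1→O../.X./XO.*; (0,1)=-1→.O./.X./XO.; (0,2)=-1→..O/.X./XO.; (1,0)=-1→.../OX./XO.; (1,2)=-1→.../.XO/XO.; (2,2)=-1→.../.X./XOO
ply 2, X at O../.X./XO. | (0,1)=+1→OX./.X./XO.*; (0,2)=+1→O.X/.X./XO.; (1,0)=+1→O../XX./XO.; (1,2)=+1→O../.XX/XO.; (2,2)=+1→O../.X./XOX
ply 3: OX./.X./XO. is terminal -1 (O); from .../.X./XO. depth 6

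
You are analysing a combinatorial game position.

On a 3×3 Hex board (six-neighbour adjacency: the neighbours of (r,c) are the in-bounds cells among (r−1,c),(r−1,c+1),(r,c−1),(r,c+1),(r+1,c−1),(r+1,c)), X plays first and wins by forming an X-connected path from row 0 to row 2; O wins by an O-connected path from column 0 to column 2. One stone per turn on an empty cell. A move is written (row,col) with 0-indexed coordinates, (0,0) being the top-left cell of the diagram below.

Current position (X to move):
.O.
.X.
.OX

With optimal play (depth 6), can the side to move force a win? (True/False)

X winning at [.O./.X./.OX]: True

[.O./.X./.OX] X move#1: (0,0):+1/XO./.X./.OX*, (0,2):+1/.OX/.X./.OX, (1,0):+1/.O./XX./.OX, (1,2):-1/.O./.XX/.OX, (2,0):-1/.O./.X./XOX
[XO./.X./.OX] O move#2: (0,2):-1/XOO/.X./.OX*, (1,0):-1/XO./OX./.OX, (1,2):-1/XO./.XO/.OX, (2,0):-1/XO./.X./OOX
[XOO/.X./.OX] X move#3: (1,0):+1/XOO/XX./.OX*, (1,2):-1/XOO/.XX/.OX, (2,0):-1/XOO/.X./XOX
[XOO/XX./.OX] O move#4: (1,2):-1/XOO/XXO/.OX*, (2,0):-1/XOO/XX./OOX
[XOO/XXO/.OX] X move#5: (2,0):+1/XOO/XXO/XOX*
[XOO/XXO/XOX] end (terminal -1, O#6); searched .O./.X./.OX to 6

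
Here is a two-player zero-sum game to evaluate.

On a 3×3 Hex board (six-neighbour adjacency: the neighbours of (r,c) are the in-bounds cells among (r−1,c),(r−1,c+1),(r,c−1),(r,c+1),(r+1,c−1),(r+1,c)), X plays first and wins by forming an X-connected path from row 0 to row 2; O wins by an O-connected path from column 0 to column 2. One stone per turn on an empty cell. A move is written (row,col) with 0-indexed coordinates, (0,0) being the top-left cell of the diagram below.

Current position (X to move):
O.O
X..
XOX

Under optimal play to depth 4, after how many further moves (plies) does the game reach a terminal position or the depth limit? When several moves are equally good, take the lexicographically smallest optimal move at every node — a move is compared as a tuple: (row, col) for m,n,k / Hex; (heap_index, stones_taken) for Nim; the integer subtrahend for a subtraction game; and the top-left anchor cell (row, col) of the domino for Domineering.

ply 1, X at O.O/X../XOX | (0,1)=+1→OXO/X../XOX*; (1,1)=-1→O.O/XX./XOX; (1,2)=-1→O.O/X.X/XOX
ply 2: OXO/X../XOX is terminal -1 (O); from O.O/X../XOX depth 4

PV length from [O.O/X../XOX]: 1 ply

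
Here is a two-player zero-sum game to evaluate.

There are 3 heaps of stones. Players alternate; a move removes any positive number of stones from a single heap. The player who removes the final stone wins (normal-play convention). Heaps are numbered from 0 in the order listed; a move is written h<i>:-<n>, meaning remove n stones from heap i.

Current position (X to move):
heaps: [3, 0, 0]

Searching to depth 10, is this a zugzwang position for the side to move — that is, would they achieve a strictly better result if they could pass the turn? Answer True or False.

p1 X@[(3,0,0)]: h0:-1[(2,0,0)]-1 h0:-2[(1,0,0)]-1 h0:-3[(0,0,0)]+1*
p2 O@[(0,0,0)] terminal -1; root [(3,0,0)] d10
pass branch (O moves first from the same position):
  | p1 O@[(3,0,0)]: h0:-1[(2,0,0)]-1 h0:-2[(1,0,0)]-1 h0:-3[(0,0,0)]+1*
  | p2 X@[(0,0,0)] terminal -1; root [(3,0,0)] d10
X moving scores +1; X passing scores -1

zugzwang((3,0,0), X) = False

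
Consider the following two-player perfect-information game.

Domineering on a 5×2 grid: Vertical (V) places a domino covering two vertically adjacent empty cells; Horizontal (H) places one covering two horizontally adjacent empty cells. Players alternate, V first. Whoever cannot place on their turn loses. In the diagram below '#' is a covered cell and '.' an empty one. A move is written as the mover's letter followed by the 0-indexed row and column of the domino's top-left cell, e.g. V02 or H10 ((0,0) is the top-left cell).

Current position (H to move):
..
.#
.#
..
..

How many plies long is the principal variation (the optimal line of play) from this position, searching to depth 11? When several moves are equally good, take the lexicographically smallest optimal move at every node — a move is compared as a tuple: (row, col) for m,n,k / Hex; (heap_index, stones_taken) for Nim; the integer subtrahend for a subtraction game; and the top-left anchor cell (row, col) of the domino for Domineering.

PV length from [../.#/.#/../..]: 3 plies

p1 H@[../.#/.#/../..]: H00[##/.#/.#/../..]-1 H30[../.#/.#/##/..]+1* H40[../.#/.#/../##]+1
p2 V@[../.#/.#/##/..]: V00[#./##/.#/##/..]-1* V10[../##/##/##/..]-1
p3 H@[#./##/.#/##/..]: H40[#./##/.#/##/##]+1*
p4 V@[#./##/.#/##/##] terminal -1; root [../.#/.#/../..] d11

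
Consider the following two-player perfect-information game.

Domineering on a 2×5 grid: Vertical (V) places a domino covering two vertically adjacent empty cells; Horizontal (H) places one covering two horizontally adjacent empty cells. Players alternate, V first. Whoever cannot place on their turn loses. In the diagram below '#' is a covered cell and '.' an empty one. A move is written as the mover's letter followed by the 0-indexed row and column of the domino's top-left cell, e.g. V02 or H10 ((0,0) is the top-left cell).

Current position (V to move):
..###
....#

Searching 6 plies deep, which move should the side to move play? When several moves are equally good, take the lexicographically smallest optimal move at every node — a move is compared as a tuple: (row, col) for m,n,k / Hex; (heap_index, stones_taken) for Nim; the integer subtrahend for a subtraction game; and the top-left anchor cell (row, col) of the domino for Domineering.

V's best at [..###/....#]: V01

p1 V@[..###/....#]: V00[#.###/#...#]-1 V01[.####/.#..#]+1*
p2 H@[.####/.#..#]: H12[.####/.####]-1*
p3 V@[.####/.####]: V00[#####/#####]+1*
p4 H@[#####/#####] terminal -1; root [..###/....#] d6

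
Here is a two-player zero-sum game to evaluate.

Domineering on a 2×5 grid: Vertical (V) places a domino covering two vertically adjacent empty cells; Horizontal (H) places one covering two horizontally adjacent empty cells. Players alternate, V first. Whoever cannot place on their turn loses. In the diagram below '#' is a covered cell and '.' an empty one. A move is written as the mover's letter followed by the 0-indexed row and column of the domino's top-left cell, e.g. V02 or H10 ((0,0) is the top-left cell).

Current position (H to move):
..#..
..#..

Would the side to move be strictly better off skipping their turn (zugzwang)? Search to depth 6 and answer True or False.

ply 1, H at ..#../..#.. | H00=-1→###../..#..*; H03=-1→..###/..#..; H10=-1→..#../###..; H13=-1→..#../..###
ply 2, V at ###../..#.. | V03=+1→####./..##.*; V04=+1→###.#/..#.#
ply 3, H at ####./..##. | H10=-1→####./####.*
ply 4, V at ####./####. | V04=+1→#####/#####*
ply 5: #####/##### is terminal -1 (H); from ..#../..#.. depth 6
suppose H passes — search the same position with V to move:
pass> ply 1, V at ..#../..#.. | V00=-1→#.#../#.#..*; V01=-1→.##../.##..; V03=-1→..##./..##.; V04=-1→..#.#/..#.#
pass> ply 2, H at #.#../#.#.. | H03=+1→#.###/#.#..*; H13=+1→#.#../#.###
pass> ply 3, V at #.###/#.#.. | V01=-1→#####/###..*
pass> ply 4, H at #####/###.. | H13=+1→#####/#####*
pass> ply 5: #####/##### is terminal -1 (V); from ..#../..#.. depth 6
for H: play -1, pass +1

zugzwang(..#../..#.., H) = True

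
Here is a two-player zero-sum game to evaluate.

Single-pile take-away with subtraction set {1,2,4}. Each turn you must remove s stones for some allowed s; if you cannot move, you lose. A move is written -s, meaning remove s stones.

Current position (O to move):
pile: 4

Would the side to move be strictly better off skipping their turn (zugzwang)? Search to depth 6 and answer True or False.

ply 1, O at 4 | -1=+1→3*; -2=-1→2; -4=+1→0
ply 2, X at 3 | -1=-1→2*; -2=-1→1
ply 3, O at 2 | -1=-1→1; -2=+1→0*
ply 4: 0 is terminal -1 (X); from 4 depth 6
pass branch (X moves first from the same position):
  | ply 1, X at 4 | -1=+1→3*; -2=-1→2; -4=+1→0
  | ply 2, O at 3 | -1=-1→2*; -2=-1→1
  | ply 3, X at 2 | -1=-1→1; -2=+1→0*
  | ply 4: 0 is terminal -1 (O); from 4 depth 6
O moving scores +1; O passing scores -1

zugzwang(4, O) = False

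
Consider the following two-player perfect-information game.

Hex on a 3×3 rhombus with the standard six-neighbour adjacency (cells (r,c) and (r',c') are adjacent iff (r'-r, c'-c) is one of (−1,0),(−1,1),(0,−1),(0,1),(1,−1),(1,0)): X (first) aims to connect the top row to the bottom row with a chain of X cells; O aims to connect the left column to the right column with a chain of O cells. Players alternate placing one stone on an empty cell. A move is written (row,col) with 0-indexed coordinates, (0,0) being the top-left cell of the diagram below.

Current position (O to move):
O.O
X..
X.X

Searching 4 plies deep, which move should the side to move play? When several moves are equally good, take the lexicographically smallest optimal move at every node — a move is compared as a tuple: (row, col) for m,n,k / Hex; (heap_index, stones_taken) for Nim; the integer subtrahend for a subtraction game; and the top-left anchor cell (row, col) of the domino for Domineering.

O's best at [O.O/X../X.X]: (0,1)

p1 O@[O.O/X../X.X]: (0,1)[OOO/X../X.X]+1* (1,1)[O.O/XO./X.X]-1 (1,2)[O.O/X.O/X.X]-1 (2,1)[O.O/X../XOX]-1
p2 X@[OOO/X../X.X] terminal -1; root [O.O/X../X.X] d4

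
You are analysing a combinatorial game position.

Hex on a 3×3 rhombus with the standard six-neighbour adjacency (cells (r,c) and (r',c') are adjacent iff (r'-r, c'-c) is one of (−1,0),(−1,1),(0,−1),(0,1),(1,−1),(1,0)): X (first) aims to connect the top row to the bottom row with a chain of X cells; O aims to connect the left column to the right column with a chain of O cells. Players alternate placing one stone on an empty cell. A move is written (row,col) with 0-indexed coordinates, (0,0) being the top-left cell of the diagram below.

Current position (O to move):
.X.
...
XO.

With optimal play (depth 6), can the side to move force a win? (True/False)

ply 1, O at .X./.../XO. | (0,0)=-1→OX./.../XO.*; (0,2)=-1→.XO/.../XO.; (1,0)=-1→.X./O../XO.; (1,1)=-1→.X./.O./XO.; (1,2)=-1→.X./..O/XO.; (2,2)=-1→.X./.../XOO
ply 2, X at OX./.../XO. | (0,2)=+1→OXX/.../XO.*; (1,0)=+1→OX./X../XO.; (1,1)=+1→OX./.X./XO.; (1,2)=+1→OX./..X/XO.; (2,2)=+1→OX./.../XOX
ply 3, O at OXX/.../XO. | (1,0)=-1→OXX/O../XO.*; (1,1)=-1→OXX/.O./XO.; (1,2)=-1→OXX/..O/XO.; (2,2)=-1→OXX/.../XOO
ply 4, X at OXX/O../XO. | (1,1)=+1→OXX/OX./XO.*; (1,2)=+1→OXX/O.X/XO.; (2,2)=+1→OXX/O../XOX
ply 5: OXX/OX./XO. is terminal -1 (O); from .X./.../XO. depth 6

O winning at [.X./.../XO.]: False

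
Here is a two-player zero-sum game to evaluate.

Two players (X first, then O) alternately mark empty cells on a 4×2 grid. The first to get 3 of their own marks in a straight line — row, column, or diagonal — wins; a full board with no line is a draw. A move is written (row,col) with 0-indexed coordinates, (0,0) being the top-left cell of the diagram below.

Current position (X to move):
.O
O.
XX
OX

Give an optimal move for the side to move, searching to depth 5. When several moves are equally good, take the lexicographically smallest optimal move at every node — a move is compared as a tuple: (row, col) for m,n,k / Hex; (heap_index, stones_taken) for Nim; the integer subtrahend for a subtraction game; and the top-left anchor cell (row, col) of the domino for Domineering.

ply 1, X at .O/O./XX/OX | (0,0)=+0→XO/O./XX/OX; (1,1)=+1→.O/OX/XX/OX*
ply 2: .O/OX/XX/OX is terminal -1 (O); from .O/O./XX/OX depth 5

X's best at [.O/O./XX/OX]: (1,1)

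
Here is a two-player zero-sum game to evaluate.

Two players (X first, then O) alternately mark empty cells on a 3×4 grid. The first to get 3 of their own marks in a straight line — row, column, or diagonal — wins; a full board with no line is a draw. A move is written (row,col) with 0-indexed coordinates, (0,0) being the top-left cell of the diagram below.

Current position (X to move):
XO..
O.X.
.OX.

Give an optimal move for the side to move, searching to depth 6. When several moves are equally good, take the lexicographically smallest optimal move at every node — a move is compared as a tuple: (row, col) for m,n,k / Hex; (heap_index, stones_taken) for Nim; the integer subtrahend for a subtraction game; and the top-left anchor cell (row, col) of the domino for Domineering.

p1 X@[XO../O.X./.OX.]: (0,2)[XOX./O.X./.OX.]+1* (0,3)[XO.X/O.X./.OX.]-1 (1,1)[XO../OXX./.OX.]+1 (1,3)[XO../O.XX/.OX.]-1 (2,0)[XO../O.X./XOX.]-1 (2,3)[XO../O.X./.OXX]-1
p2 O@[XOX./O.X./.OX.] terminal -1; root [XO../O.X./.OX.] d6

X's best at [XO../O.X./.OX.]: (0,2)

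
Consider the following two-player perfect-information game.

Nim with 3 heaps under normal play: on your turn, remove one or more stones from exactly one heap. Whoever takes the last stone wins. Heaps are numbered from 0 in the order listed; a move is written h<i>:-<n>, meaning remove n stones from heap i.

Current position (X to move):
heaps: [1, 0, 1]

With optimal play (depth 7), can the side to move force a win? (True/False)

X winning at [(1,0,1)]: False

p1 X@[(1,0,1)]: h0:-1[(0,0,1)]-1* h2:-1[(1,0,0)]-1
p2 O@[(0,0,1)]: h2:-1[(0,0,0)]+1*
p3 X@[(0,0,0)] terminal -1; root [(1,0,1)] d7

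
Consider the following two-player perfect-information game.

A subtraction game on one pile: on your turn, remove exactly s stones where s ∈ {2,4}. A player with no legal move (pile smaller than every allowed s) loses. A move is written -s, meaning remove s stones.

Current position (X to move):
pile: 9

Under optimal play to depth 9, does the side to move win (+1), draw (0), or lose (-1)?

value(9, X) = +1

ply 1, X at 9 | -2=+1→7*; -4=-1→5
ply 2, O at 7 | -2=-1→5*; -4=-1→3
ply 3, X at 5 | -2=-1→3; -4=+1→1*
ply 4: 1 is terminal -1 (O); from 9 depth 9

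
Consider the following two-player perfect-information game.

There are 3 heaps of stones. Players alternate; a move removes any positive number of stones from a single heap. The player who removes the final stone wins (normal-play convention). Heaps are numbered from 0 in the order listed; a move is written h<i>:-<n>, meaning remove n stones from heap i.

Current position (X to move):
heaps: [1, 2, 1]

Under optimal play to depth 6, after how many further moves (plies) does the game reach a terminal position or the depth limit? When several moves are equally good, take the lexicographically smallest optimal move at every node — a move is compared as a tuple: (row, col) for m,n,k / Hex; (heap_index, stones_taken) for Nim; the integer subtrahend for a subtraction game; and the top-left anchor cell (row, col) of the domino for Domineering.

ply 1, X at (1,2,1) | h0:-1=-1→(0,2,1); h1:-1=-1→(1,1,1); h1:-2=+1→(1,0,1)*; h2:-1=-1→(1,2,0)
ply 2, O at (1,0,1) | h0:-1=-1→(0,0,1)*; h2:-1=-1→(1,0,0)
ply 3, X at (0,0,1) | h2:-1=+1→(0,0,0)*
ply 4: (0,0,0) is terminal -1 (O); from (1,2,1) depth 6

PV length from [(1,2,1)]: 3 plies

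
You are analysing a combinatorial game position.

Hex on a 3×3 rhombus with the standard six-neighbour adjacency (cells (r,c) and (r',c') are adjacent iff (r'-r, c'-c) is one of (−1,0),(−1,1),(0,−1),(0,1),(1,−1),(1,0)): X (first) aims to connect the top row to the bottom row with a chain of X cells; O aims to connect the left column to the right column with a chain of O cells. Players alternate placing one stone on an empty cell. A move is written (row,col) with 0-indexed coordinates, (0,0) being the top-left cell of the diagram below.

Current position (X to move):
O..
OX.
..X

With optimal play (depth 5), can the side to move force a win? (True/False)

p1 X@[O../OX./..X]: (0,1)[OX./OX./..X]+1* (0,2)[O.X/OX./..X]+1 (1,2)[O../OXX/..X]+1 (2,0)[O../OX./X.X]+1 (2,1)[O../OX./.XX]+1
p2 O@[OX./OX./..X]: (0,2)[OXO/OX./..X]-1* (1,2)[OX./OXO/..X]-1 (2,0)[OX./OX./O.X]-1 (2,1)[OX./OX./.OX]-1
p3 X@[OXO/OX./..X]: (1,2)[OXO/OXX/..X]+1* (2,0)[OXO/OX./X.X]+1 (2,1)[OXO/OX./.XX]+1
p4 O@[OXO/OXX/..X] terminal -1; root [O../OX./..X] d5

X winning at [O../OX./..X]: True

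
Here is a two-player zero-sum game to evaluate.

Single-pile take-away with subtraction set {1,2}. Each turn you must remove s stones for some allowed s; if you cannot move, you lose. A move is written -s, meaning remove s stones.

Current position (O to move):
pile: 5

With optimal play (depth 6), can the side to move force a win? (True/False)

O winning at [5]: True

[5] O move#1: -1:-1/4, -2:+1/3*
[3] X move#2: -1:-1/2*, -2:-1/1
[2] O move#3: -1:-1/1, -2:+1/0*
[0] end (terminal -1, X#4); searched 5 to 6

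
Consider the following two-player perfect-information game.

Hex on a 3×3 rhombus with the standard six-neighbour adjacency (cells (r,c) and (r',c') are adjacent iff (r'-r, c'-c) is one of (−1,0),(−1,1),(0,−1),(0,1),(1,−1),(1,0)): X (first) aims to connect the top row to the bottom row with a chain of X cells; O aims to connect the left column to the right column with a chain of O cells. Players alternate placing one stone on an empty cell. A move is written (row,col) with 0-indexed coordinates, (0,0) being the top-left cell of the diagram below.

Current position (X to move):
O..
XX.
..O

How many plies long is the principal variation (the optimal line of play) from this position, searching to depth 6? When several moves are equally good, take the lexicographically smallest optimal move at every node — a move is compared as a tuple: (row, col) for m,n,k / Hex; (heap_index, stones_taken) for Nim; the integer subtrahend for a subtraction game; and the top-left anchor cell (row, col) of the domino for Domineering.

ply 1, X at O../XX./..O | (0,1)=+1→OX./XX./..O*; (0,2)=+1→O.X/XX./..O; (1,2)=+1→O../XXX/..O; (2,0)=+1→O../XX./X.O; (2,1)=+1→O../XX./.XO
ply 2, O at OX./XX./..O | (0,2)=-1→OXO/XX./..O*; (1,2)=-1→OX./XXO/..O; (2,0)=-1→OX./XX./O.O; (2,1)=-1→OX./XX./.OO
ply 3, X at OXO/XX./..O | (1,2)=+1→OXO/XXX/..O*; (2,0)=+1→OXO/XX./X.O; (2,1)=+1→OXO/XX./.XO
ply 4, O at OXO/XXX/..O | (2,0)=-1→OXO/XXX/O.O*; (2,1)=-1→OXO/XXX/.OO
ply 5, X at OXO/XXX/O.O | (2,1)=+1→OXO/XXX/OXO*
ply 6: OXO/XXX/OXO is terminal -1 (O); from O../XX./..O depth 6

PV length from [O../XX./..O]: 5 plies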